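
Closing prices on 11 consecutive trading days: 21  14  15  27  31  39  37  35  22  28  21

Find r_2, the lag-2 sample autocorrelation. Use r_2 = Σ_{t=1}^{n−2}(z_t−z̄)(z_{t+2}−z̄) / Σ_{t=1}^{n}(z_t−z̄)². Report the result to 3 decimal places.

0.216

Mean z̄ = (21 + 14 + 15 + 27 + 31 + 39 + 37 + 35 + 22 + 28 + 21)/11 = 26.3636
Numerator Σ_{t=1}^{9}(z_t−z̄)(z_{t+2}−z̄) = 158.0083
Denominator Σ(z_t−z̄)² = 730.5455
r_2 = 158.0083 / 730.5455 = 0.216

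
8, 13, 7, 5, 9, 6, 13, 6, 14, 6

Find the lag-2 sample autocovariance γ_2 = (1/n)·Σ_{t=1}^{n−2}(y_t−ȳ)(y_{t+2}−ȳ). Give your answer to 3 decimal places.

Mean ȳ = (8 + 13 + 7 + 5 + 9 + 6 + 13 + 6 + 14 + 6)/10 = 8.7000
Σ_{t=1}^{8}(y_t−ȳ)(y_{t+2}−ȳ) = 33.4200
γ_2 = 33.4200 / 10 = 3.342

3.342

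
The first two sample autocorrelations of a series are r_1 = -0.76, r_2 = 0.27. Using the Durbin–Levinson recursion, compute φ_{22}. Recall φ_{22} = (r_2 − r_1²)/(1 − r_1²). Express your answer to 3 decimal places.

φ_{22} = (r_2 − r_1²) / (1 − r_1²)
r_1² = (-0.76)² = 0.5776
Numerator = 0.27 − 0.5776 = -0.3076; denominator = 1 − 0.5776 = 0.4224
φ_{22} = -0.3076 / 0.4224 = -0.728

-0.728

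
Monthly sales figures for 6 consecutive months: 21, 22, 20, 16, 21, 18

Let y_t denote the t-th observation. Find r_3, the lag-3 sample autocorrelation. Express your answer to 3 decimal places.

Mean ȳ = (21 + 22 + 20 + 16 + 21 + 18)/6 = 19.6667
Deviations from mean: 1.3333, 2.3333, 0.3333, -3.6667, 1.3333, -1.6667
Numerator Σ_{t=1}^{3}(y_t−ȳ)(y_{t+3}−ȳ) = -2.3333
Denominator Σ(y_t−ȳ)² = 25.3333
r_3 = -2.3333 / 25.3333 = -0.092

-0.092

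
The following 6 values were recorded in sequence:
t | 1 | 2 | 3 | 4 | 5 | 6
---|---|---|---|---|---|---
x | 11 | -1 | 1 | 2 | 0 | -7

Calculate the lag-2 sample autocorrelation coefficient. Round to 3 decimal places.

Mean x̄ = (11 − 1 + 1 + 2 + 0 − 7)/6 = 1.0000
Deviations from mean: 10.0000, -2.0000, 0.0000, 1.0000, -1.0000, -8.0000
Σ(x_t−x̄)(x_{t+2}−x̄) = (0.0000) + (-2.0000) + (0.0000) + (-8.0000) = -10.0000
Denominator Σ(x_t−x̄)² = 170.0000
r_2 = -10.0000 / 170.0000 = -0.059

-0.059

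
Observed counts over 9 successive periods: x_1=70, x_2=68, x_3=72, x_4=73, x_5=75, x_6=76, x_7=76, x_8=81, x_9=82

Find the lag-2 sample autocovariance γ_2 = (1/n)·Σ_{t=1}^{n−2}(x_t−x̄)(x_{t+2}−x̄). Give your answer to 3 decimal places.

4.359

Mean x̄ = (70 + 68 + 72 + 73 + 75 + 76 + 76 + 81 + 82)/9 = 74.7778
Σ_{t=1}^{7}(x_t−x̄)(x_{t+2}−x̄) = 39.2346
γ_2 = 39.2346 / 9 = 4.359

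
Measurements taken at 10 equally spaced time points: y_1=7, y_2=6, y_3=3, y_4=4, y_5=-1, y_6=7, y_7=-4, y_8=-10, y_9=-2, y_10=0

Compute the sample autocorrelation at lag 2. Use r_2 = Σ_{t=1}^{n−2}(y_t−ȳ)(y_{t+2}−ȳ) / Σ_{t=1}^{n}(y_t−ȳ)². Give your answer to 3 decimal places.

Mean ȳ = (7 + 6 + 3 + 4 − 1 + 7 − 4 − 10 − 2 + 0)/10 = 1.0000
Numerator Σ_{t=1}^{8}(y_t−ȳ)(y_{t+2}−ȳ) = 11.0000
Denominator Σ(y_t−ȳ)² = 270.0000
r_2 = 11.0000 / 270.0000 = 0.041

0.041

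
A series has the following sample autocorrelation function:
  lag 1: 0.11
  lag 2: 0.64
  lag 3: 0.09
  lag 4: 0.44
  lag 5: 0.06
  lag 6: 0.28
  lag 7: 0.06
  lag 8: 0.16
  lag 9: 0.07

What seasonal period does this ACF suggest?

The largest autocorrelation is r_2 = 0.64, with weaker echoes at lags 4 (0.44), 6 (0.28) and 8 (0.16); the remaining lags stay at or below 0.11.
The dominant spike at lag 2 indicates a seasonal period of 2.

2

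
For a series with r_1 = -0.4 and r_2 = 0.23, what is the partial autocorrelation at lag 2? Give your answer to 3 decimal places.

0.083

φ_{22} = (r_2 − r_1²) / (1 − r_1²)
r_1² = (-0.4)² = 0.16
Numerator = 0.23 − 0.1600 = 0.0700; denominator = 1 − 0.1600 = 0.8400
φ_{22} = 0.0700 / 0.8400 = 0.083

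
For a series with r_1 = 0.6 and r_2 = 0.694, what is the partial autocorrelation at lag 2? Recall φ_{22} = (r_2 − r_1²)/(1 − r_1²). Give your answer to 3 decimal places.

0.522

φ_{22} = (r_2 − r_1²) / (1 − r_1²)
r_1² = (0.6)² = 0.36
Numerator = 0.694 − 0.3600 = 0.3340; denominator = 1 − 0.3600 = 0.6400
φ_{22} = 0.3340 / 0.6400 = 0.522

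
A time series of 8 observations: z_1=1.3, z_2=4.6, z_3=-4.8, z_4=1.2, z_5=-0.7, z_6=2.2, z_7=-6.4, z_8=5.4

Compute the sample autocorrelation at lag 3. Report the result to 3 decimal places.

Mean z̄ = (1.3 + 4.6 − 4.8 + 1.2 − 0.7 + 2.2 − 6.4 + 5.4)/8 = 0.3500
Deviations from mean: 0.9500, 4.2500, -5.1500, 0.8500, -1.0500, 1.8500, -6.7500, 5.0500
Σ(z_t−z̄)(z_{t+3}−z̄) = (0.8075) + (-4.4625) + (-9.5275) + (-5.7375) + (-5.3025) = -24.2225
Denominator Σ(z_t−z̄)² = 121.8000
r_3 = -24.2225 / 121.8000 = -0.199

-0.199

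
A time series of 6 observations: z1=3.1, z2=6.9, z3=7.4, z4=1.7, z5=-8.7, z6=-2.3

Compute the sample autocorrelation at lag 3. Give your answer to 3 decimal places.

Mean z̄ = (3.1 + 6.9 + 7.4 + 1.7 − 8.7 − 2.3)/6 = 1.3500
Numerator Σ_{t=1}^{3}(z_t−z̄)(z_{t+3}−z̄) = -77.2475
Denominator Σ(z_t−z̄)² = 184.9150
r_3 = -77.2475 / 184.9150 = -0.418

-0.418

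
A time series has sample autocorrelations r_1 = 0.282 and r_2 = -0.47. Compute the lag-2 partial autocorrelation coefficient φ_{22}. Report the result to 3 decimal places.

φ_{22} = (r_2 − r_1²) / (1 − r_1²)
r_1² = (0.282)² = 0.079524
Numerator = -0.47 − 0.0795 = -0.5495; denominator = 1 − 0.0795 = 0.9205
φ_{22} = -0.5495 / 0.9205 = -0.597

-0.597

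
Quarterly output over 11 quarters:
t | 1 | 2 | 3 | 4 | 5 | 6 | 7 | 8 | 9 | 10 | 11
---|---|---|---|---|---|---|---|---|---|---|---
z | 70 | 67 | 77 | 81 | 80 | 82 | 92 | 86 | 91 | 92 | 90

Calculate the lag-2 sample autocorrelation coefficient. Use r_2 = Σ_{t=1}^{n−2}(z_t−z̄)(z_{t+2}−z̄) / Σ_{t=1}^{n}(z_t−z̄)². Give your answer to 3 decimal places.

Mean z̄ = (70 + 67 + 77 + 81 + 80 + 82 + 92 + 86 + 91 + 92 + 90)/11 = 82.5455
Numerator Σ_{t=1}^{9}(z_t−z̄)(z_{t+2}−z̄) = 258.2231
Denominator Σ(z_t−z̄)² = 756.7273
r_2 = 258.2231 / 756.7273 = 0.341

0.341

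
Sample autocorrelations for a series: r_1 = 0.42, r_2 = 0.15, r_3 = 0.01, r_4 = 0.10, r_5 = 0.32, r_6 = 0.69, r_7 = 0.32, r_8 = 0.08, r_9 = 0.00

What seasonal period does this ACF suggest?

6

The largest autocorrelation is r_6 = 0.69; the remaining lags stay at or below 0.42. The elevated value at lag 1 (0.42), dropping to 0.15 at lag 2, reflects decaying short-term dependence rather than seasonality.
The dominant spike at lag 6 indicates a seasonal period of 6.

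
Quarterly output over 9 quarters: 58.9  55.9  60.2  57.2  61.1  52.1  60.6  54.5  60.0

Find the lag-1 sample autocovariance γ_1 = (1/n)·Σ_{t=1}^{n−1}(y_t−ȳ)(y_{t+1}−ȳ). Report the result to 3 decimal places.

Mean ȳ = (58.9 + 55.9 + 60.2 + 57.2 + 61.1 + 52.1 + 60.6 + 54.5 + 60.0)/9 = 57.8333
Σ_{t=1}^{8}(y_t−ȳ)(y_{t+1}−ȳ) = -61.2411
γ_1 = -61.2411 / 9 = -6.805

-6.805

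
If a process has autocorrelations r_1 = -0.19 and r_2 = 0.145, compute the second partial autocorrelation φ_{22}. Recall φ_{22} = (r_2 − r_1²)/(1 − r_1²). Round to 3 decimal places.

φ_{22} = (r_2 − r_1²) / (1 − r_1²)
r_1² = (-0.19)² = 0.0361
Numerator = 0.145 − 0.0361 = 0.1089; denominator = 1 − 0.0361 = 0.9639
φ_{22} = 0.1089 / 0.9639 = 0.113

0.113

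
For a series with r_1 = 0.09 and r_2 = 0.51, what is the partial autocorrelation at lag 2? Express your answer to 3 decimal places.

0.506

φ_{22} = (r_2 − r_1²) / (1 − r_1²)
r_1² = (0.09)² = 0.0081
Numerator = 0.51 − 0.0081 = 0.5019; denominator = 1 − 0.0081 = 0.9919
φ_{22} = 0.5019 / 0.9919 = 0.506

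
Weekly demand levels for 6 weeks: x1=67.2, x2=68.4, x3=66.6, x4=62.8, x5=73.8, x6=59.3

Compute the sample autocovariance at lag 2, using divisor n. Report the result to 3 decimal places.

Mean x̄ = (67.2 + 68.4 + 66.6 + 62.8 + 73.8 + 59.3)/6 = 66.3500
Σ_{t=1}^{4}(x_t−x̄)(x_{t+2}−x̄) = 19.8250
γ_2 = 19.8250 / 6 = 3.304

3.304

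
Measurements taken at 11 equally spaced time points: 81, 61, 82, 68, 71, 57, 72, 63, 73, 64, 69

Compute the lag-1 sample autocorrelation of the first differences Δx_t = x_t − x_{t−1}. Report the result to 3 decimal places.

-0.785

First differences Δx: -20, 21, -14, 3, -14, 15, -9, 10, -9, 5
Mean of differences = -1.2000
Numerator Σ(Δx_t−Δx̄)(Δx_{t+1}−Δx̄) = -1365.8400
Denominator Σ(Δx_t−Δx̄)² = 1739.6000
r_1(Δx) = -1365.8400 / 1739.6000 = -0.785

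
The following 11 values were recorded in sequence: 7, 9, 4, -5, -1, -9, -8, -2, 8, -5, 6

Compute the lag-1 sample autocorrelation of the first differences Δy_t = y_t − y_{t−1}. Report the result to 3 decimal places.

-0.404

First differences Δy: 2, -5, -9, 4, -8, 1, 6, 10, -13, 11
Mean of differences = -0.1000
Numerator Σ(Δy_t−Δȳ)(Δy_{t+1}−Δȳ) = -249.4100
Denominator Σ(Δy_t−Δȳ)² = 616.9000
r_1(Δy) = -249.4100 / 616.9000 = -0.404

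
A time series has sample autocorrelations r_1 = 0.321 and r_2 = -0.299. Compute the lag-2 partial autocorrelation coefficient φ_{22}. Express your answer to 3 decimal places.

-0.448

φ_{22} = (r_2 − r_1²) / (1 − r_1²)
r_1² = (0.321)² = 0.103041
Numerator = -0.299 − 0.1030 = -0.4020; denominator = 1 − 0.1030 = 0.8970
φ_{22} = -0.4020 / 0.8970 = -0.448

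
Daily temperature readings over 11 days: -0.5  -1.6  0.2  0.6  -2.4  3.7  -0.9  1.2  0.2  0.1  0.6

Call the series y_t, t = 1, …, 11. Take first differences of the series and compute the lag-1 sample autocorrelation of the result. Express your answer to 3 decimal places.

-0.783

First differences Δy: -1.1, 1.8, 0.4, -3.0, 6.1, -4.6, 2.1, -1.0, -0.1, 0.5
Mean of differences = 0.1100
Numerator Σ(Δy_t−Δȳ)(Δy_{t+1}−Δȳ) = -60.7291
Denominator Σ(Δy_t−Δȳ)² = 77.5290
r_1(Δy) = -60.7291 / 77.5290 = -0.783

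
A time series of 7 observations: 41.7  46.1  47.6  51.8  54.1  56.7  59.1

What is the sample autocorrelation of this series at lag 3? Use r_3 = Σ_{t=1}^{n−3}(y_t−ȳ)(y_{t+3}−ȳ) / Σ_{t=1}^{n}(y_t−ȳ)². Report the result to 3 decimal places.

-0.154

Mean ȳ = (41.7 + 46.1 + 47.6 + 51.8 + 54.1 + 56.7 + 59.1)/7 = 51.0143
Deviations from mean: -9.3143, -4.9143, -3.4143, 0.7857, 3.0857, 5.6857, 8.0857
Numerator Σ_{t=1}^{4}(y_t−ȳ)(y_{t+3}−ȳ) = -35.5420
Denominator Σ(y_t−ȳ)² = 230.4086
r_3 = -35.5420 / 230.4086 = -0.154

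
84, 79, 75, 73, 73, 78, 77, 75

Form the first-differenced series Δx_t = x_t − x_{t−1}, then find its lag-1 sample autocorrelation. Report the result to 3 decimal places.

0.328

First differences Δx: -5, -4, -2, 0, 5, -1, -2
Mean of differences = -1.2857
Numerator Σ(Δx_t−Δx̄)(Δx_{t+1}−Δx̄) = 20.7755
Denominator Σ(Δx_t−Δx̄)² = 63.4286
r_1(Δx) = 20.7755 / 63.4286 = 0.328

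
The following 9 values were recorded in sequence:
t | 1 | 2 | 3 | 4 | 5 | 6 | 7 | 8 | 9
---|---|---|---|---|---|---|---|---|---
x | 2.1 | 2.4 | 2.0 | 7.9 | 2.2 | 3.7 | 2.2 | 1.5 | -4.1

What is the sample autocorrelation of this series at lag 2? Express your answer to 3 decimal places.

Mean x̄ = (2.1 + 2.4 + 2.0 + 7.9 + 2.2 + 3.7 + 2.2 + 1.5 − 4.1)/9 = 2.2111
Σ(x_t−x̄)(x_{t+2}−x̄) = (0.0235) + (1.0746) + (0.0023) + (8.4701) + (0.0001) + (-1.0588) + (0.0701) = 8.5820
Denominator Σ(x_t−x̄)² = 75.0089
r_2 = 8.5820 / 75.0089 = 0.114

0.114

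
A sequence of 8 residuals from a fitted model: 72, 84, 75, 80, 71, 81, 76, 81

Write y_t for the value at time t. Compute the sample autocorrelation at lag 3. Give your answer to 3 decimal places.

Mean ȳ = (72 + 84 + 75 + 80 + 71 + 81 + 76 + 81)/8 = 77.5000
Deviations from mean: -5.5000, 6.5000, -2.5000, 2.5000, -6.5000, 3.5000, -1.5000, 3.5000
Numerator Σ_{t=1}^{5}(y_t−ȳ)(y_{t+3}−ȳ) = -91.2500
Denominator Σ(y_t−ȳ)² = 154.0000
r_3 = -91.2500 / 154.0000 = -0.593

-0.593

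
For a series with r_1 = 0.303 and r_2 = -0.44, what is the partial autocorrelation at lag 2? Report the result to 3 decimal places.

φ_{22} = (r_2 − r_1²) / (1 − r_1²)
r_1² = (0.303)² = 0.091809
Numerator = -0.44 − 0.0918 = -0.5318; denominator = 1 − 0.0918 = 0.9082
φ_{22} = -0.5318 / 0.9082 = -0.586

-0.586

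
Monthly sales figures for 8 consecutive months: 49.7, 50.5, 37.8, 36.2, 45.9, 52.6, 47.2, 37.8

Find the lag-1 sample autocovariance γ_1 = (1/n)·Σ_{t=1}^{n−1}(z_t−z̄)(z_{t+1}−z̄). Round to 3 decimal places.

Mean z̄ = (49.7 + 50.5 + 37.8 + 36.2 + 45.9 + 52.6 + 47.2 + 37.8)/8 = 44.7125
Σ_{t=1}^{7}(z_t−z̄)(z_{t+1}−z̄) = 49.3848
γ_1 = 49.3848 / 8 = 6.173

6.173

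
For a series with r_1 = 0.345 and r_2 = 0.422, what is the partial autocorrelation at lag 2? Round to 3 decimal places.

0.344

φ_{22} = (r_2 − r_1²) / (1 − r_1²)
r_1² = (0.345)² = 0.119025
Numerator = 0.422 − 0.1190 = 0.3030; denominator = 1 − 0.1190 = 0.8810
φ_{22} = 0.3030 / 0.8810 = 0.344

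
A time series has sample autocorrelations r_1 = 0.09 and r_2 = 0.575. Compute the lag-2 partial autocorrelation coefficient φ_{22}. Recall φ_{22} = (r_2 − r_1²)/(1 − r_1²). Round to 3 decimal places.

0.572

φ_{22} = (r_2 − r_1²) / (1 − r_1²)
r_1² = (0.09)² = 0.0081
Numerator = 0.575 − 0.0081 = 0.5669; denominator = 1 − 0.0081 = 0.9919
φ_{22} = 0.5669 / 0.9919 = 0.572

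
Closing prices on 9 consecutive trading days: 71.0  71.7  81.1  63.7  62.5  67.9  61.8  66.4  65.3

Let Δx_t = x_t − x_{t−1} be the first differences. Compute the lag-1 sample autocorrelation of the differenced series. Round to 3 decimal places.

-0.446

First differences Δx: 0.7, 9.4, -17.4, -1.2, 5.4, -6.1, 4.6, -1.1
Mean of differences = -0.7125
Numerator Σ(Δx_t−Δx̄)(Δx_{t+1}−Δx̄) = -212.9239
Denominator Σ(Δx_t−Δx̄)² = 477.7288
r_1(Δx) = -212.9239 / 477.7288 = -0.446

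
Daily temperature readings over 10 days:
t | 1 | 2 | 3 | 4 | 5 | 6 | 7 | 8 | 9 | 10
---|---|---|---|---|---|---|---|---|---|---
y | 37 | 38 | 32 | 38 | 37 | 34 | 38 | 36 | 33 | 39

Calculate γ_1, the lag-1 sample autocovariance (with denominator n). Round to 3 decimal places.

Mean ȳ = (37 + 38 + 32 + 38 + 37 + 34 + 38 + 36 + 33 + 39)/10 = 36.2000
Σ_{t=1}^{9}(y_t−ȳ)(y_{t+1}−ȳ) = -26.6400
γ_1 = -26.6400 / 10 = -2.664

-2.664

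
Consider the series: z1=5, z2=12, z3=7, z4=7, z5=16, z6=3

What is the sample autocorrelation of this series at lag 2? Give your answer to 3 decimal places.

Mean z̄ = (5 + 12 + 7 + 7 + 16 + 3)/6 = 8.3333
Deviations from mean: -3.3333, 3.6667, -1.3333, -1.3333, 7.6667, -5.3333
Numerator Σ_{t=1}^{4}(z_t−z̄)(z_{t+2}−z̄) = -3.5556
Denominator Σ(z_t−z̄)² = 115.3333
r_2 = -3.5556 / 115.3333 = -0.031

-0.031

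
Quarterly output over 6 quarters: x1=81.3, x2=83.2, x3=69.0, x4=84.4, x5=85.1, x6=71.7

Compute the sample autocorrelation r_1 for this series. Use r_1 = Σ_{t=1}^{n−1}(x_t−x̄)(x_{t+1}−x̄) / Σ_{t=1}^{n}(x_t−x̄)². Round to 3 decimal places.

-0.407

Mean x̄ = (81.3 + 83.2 + 69.0 + 84.4 + 85.1 + 71.7)/6 = 79.1167
Deviations from mean: 2.1833, 4.0833, -10.1167, 5.2833, 5.9833, -7.4167
Numerator Σ_{t=1}^{5}(x_t−x̄)(x_{t+1}−x̄) = -98.6086
Denominator Σ(x_t−x̄)² = 242.5083
r_1 = -98.6086 / 242.5083 = -0.407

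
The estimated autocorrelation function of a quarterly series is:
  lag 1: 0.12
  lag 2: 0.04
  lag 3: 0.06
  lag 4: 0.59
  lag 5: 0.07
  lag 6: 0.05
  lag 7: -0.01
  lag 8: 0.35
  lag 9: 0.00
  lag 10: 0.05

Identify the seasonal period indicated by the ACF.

The largest autocorrelation is r_4 = 0.59, with a weaker echo at lag 8 (0.35); the remaining lags stay at or below 0.12.
The dominant spike at lag 4 indicates a seasonal period of 4.

4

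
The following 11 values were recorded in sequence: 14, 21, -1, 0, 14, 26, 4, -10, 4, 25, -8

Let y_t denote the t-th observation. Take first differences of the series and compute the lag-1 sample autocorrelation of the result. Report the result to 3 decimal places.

-0.167

First differences Δy: 7, -22, 1, 14, 12, -22, -14, 14, 21, -33
Mean of differences = -2.2000
Numerator Σ(Δy_t−Δȳ)(Δy_{t+1}−Δȳ) = -541.0400
Denominator Σ(Δy_t−Δȳ)² = 3231.6000
r_1(Δy) = -541.0400 / 3231.6000 = -0.167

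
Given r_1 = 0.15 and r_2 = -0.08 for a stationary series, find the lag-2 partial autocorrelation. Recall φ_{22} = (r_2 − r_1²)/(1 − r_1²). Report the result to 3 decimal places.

-0.105

φ_{22} = (r_2 − r_1²) / (1 − r_1²)
r_1² = (0.15)² = 0.0225
Numerator = -0.08 − 0.0225 = -0.1025; denominator = 1 − 0.0225 = 0.9775
φ_{22} = -0.1025 / 0.9775 = -0.105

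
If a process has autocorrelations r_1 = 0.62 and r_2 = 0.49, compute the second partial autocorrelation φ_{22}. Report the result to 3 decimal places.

φ_{22} = (r_2 − r_1²) / (1 − r_1²)
r_1² = (0.62)² = 0.3844
Numerator = 0.49 − 0.3844 = 0.1056; denominator = 1 − 0.3844 = 0.6156
φ_{22} = 0.1056 / 0.6156 = 0.172

0.172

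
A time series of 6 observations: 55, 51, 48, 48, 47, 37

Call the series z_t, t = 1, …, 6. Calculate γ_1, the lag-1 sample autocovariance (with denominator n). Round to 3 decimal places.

5.426

Mean z̄ = (55 + 51 + 48 + 48 + 47 + 37)/6 = 47.6667
Deviations: 7.3333, 3.3333, 0.3333, 0.3333, -0.6667, -10.6667
Σ_{t=1}^{5}(z_t−z̄)(z_{t+1}−z̄) = 32.5556
γ_1 = 32.5556 / 6 = 5.426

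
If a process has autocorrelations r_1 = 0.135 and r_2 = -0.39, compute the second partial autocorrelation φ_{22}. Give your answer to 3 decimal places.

-0.416

φ_{22} = (r_2 − r_1²) / (1 − r_1²)
r_1² = (0.135)² = 0.018225
Numerator = -0.39 − 0.0182 = -0.4082; denominator = 1 − 0.0182 = 0.9818
φ_{22} = -0.4082 / 0.9818 = -0.416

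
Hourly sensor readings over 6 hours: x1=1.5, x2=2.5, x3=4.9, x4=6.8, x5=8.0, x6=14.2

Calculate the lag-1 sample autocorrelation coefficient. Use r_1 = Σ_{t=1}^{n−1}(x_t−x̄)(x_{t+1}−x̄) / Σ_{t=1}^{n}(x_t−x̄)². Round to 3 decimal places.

0.354

Mean x̄ = (1.5 + 2.5 + 4.9 + 6.8 + 8.0 + 14.2)/6 = 6.3167
Deviations from mean: -4.8167, -3.8167, -1.4167, 0.4833, 1.6833, 7.8833
Numerator Σ_{t=1}^{5}(x_t−x̄)(x_{t+1}−x̄) = 37.1897
Denominator Σ(x_t−x̄)² = 104.9883
r_1 = 37.1897 / 104.9883 = 0.354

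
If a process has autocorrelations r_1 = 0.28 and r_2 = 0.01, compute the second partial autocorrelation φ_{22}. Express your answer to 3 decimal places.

-0.074

φ_{22} = (r_2 − r_1²) / (1 − r_1²)
r_1² = (0.28)² = 0.0784
Numerator = 0.01 − 0.0784 = -0.0684; denominator = 1 − 0.0784 = 0.9216
φ_{22} = -0.0684 / 0.9216 = -0.074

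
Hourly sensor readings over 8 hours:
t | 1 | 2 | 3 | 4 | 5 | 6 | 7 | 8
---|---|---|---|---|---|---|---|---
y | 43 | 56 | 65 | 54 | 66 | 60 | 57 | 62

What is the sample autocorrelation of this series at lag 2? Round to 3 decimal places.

Mean ȳ = (43 + 56 + 65 + 54 + 66 + 60 + 57 + 62)/8 = 57.8750
Deviations from mean: -14.8750, -1.8750, 7.1250, -3.8750, 8.1250, 2.1250, -0.8750, 4.1250
Numerator Σ_{t=1}^{6}(y_t−ȳ)(y_{t+2}−ȳ) = -47.4063
Denominator Σ(y_t−ȳ)² = 378.8750
r_2 = -47.4063 / 378.8750 = -0.125

-0.125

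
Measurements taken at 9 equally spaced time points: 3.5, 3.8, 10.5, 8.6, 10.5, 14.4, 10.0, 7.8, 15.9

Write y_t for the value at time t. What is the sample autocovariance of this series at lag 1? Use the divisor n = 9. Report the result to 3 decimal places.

Mean ȳ = (3.5 + 3.8 + 10.5 + 8.6 + 10.5 + 14.4 + 10.0 + 7.8 + 15.9)/9 = 9.4444
Σ_{t=1}^{8}(y_t−ȳ)(y_{t+1}−ȳ) = 22.2669
γ_1 = 22.2669 / 9 = 2.474

2.474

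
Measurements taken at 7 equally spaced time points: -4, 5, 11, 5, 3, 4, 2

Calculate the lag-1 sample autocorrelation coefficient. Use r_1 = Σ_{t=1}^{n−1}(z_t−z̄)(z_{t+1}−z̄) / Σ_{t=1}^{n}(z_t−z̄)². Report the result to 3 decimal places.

0.060

Mean z̄ = (-4 + 5 + 11 + 5 + 3 + 4 + 2)/7 = 3.7143
Deviations from mean: -7.7143, 1.2857, 7.2857, 1.2857, -0.7143, 0.2857, -1.7143
Σ(z_t−z̄)(z_{t+1}−z̄) = (-9.9184) + (9.3673) + (9.3673) + (-0.9184) + (-0.2041) + (-0.4898) = 7.2041
Denominator Σ(z_t−z̄)² = 119.4286
r_1 = 7.2041 / 119.4286 = 0.060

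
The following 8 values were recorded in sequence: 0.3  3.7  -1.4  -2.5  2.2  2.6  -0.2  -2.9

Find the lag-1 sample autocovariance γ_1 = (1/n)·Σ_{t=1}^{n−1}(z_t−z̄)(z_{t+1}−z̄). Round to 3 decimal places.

-0.166

Mean z̄ = (0.3 + 3.7 − 1.4 − 2.5 + 2.2 + 2.6 − 0.2 − 2.9)/8 = 0.2250
Σ_{t=1}^{7}(z_t−z̄)(z_{t+1}−z̄) = -1.3306
γ_1 = -1.3306 / 8 = -0.166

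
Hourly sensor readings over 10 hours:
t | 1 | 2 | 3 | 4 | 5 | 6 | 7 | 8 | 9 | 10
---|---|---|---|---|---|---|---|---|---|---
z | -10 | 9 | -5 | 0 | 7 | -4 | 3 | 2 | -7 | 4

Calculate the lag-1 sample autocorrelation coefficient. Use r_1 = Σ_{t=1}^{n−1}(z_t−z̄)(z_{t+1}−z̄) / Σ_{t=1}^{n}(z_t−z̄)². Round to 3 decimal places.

-0.603

Mean z̄ = (-10 + 9 − 5 + 0 + 7 − 4 + 3 + 2 − 7 + 4)/10 = -0.1000
Numerator Σ_{t=1}^{9}(z_t−z̄)(z_{t+1}−z̄) = -210.5100
Denominator Σ(z_t−z̄)² = 348.9000
r_1 = -210.5100 / 348.9000 = -0.603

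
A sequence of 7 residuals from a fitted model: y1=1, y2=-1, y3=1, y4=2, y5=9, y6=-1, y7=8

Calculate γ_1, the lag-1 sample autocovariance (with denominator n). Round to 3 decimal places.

Mean ȳ = (1 − 1 + 1 + 2 + 9 − 1 + 8)/7 = 2.7143
Σ_{t=1}^{6}(y_t−ȳ)(y_{t+1}−ȳ) = -33.5102
γ_1 = -33.5102 / 7 = -4.787

-4.787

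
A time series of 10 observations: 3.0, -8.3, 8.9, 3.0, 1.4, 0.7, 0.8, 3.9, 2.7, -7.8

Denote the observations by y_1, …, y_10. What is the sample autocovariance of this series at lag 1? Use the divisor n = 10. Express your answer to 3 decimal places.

-8.530

Mean ȳ = (3.0 − 8.3 + 8.9 + 3.0 + 1.4 + 0.7 + 0.8 + 3.9 + 2.7 − 7.8)/10 = 0.8300
Σ_{t=1}^{9}(y_t−ȳ)(y_{t+1}−ȳ) = -85.3019
γ_1 = -85.3019 / 10 = -8.530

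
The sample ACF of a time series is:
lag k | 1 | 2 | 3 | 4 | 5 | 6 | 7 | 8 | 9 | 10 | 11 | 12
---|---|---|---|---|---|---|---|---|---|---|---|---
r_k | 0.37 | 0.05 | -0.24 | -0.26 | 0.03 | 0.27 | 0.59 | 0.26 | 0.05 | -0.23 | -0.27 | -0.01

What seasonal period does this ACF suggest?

7

The largest autocorrelation is r_7 = 0.59; the remaining lags stay at or below 0.37. The elevated value at lag 1 (0.37), dropping to 0.05 at lag 2, reflects decaying short-term dependence rather than seasonality.
The dominant spike at lag 7 indicates a seasonal period of 7.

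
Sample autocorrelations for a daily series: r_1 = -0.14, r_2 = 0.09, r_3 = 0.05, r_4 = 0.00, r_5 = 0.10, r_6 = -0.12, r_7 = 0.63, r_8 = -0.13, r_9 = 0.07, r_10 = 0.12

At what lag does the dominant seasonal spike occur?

The largest autocorrelation is r_7 = 0.63; the remaining lags stay at or below 0.12.
The dominant spike at lag 7 indicates a seasonal period of 7.

7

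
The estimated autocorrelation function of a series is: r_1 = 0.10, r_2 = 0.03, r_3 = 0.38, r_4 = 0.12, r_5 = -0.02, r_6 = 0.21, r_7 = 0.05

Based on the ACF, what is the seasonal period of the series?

3

The largest autocorrelation is r_3 = 0.38, with a weaker echo at lag 6 (0.21); the remaining lags stay at or below 0.12.
The dominant spike at lag 3 indicates a seasonal period of 3.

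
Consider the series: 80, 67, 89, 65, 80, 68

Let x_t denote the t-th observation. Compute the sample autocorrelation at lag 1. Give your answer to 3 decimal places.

Mean x̄ = (80 + 67 + 89 + 65 + 80 + 68)/6 = 74.8333
Deviations from mean: 5.1667, -7.8333, 14.1667, -9.8333, 5.1667, -6.8333
Σ(x_t−x̄)(x_{t+1}−x̄) = (-40.4722) + (-110.9722) + (-139.3056) + (-50.8056) + (-35.3056) = -376.8611
Denominator Σ(x_t−x̄)² = 458.8333
r_1 = -376.8611 / 458.8333 = -0.821

-0.821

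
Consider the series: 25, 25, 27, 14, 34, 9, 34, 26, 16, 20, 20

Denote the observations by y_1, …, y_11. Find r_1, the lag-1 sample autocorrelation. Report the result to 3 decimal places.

-0.630

Mean ȳ = (25 + 25 + 27 + 14 + 34 + 9 + 34 + 26 + 16 + 20 + 20)/11 = 22.7273
Numerator Σ_{t=1}^{10}(y_t−ȳ)(y_{t+1}−ȳ) = -389.6198
Denominator Σ(y_t−ȳ)² = 618.1818
r_1 = -389.6198 / 618.1818 = -0.630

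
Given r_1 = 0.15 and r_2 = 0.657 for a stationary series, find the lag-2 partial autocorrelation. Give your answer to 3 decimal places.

φ_{22} = (r_2 − r_1²) / (1 − r_1²)
r_1² = (0.15)² = 0.0225
Numerator = 0.657 − 0.0225 = 0.6345; denominator = 1 − 0.0225 = 0.9775
φ_{22} = 0.6345 / 0.9775 = 0.649

0.649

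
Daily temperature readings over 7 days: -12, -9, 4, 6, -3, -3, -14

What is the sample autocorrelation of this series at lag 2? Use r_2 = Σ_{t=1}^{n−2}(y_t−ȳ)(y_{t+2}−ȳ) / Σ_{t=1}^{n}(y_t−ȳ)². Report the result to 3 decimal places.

-0.278

Mean ȳ = (-12 − 9 + 4 + 6 − 3 − 3 − 14)/7 = -4.4286
Numerator Σ_{t=1}^{5}(y_t−ȳ)(y_{t+2}−ȳ) = -98.2245
Denominator Σ(y_t−ȳ)² = 353.7143
r_2 = -98.2245 / 353.7143 = -0.278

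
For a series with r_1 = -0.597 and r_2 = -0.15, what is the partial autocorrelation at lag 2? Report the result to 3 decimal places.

φ_{22} = (r_2 − r_1²) / (1 − r_1²)
r_1² = (-0.597)² = 0.356409
Numerator = -0.15 − 0.3564 = -0.5064; denominator = 1 − 0.3564 = 0.6436
φ_{22} = -0.5064 / 0.6436 = -0.787

-0.787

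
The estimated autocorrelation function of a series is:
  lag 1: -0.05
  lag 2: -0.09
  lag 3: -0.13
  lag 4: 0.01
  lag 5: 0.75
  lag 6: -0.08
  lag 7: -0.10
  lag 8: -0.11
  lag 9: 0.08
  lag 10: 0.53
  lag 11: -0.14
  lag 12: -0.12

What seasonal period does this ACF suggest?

5

The largest autocorrelation is r_5 = 0.75, with a weaker echo at lag 10 (0.53); the remaining lags stay at or below 0.08.
The dominant spike at lag 5 indicates a seasonal period of 5.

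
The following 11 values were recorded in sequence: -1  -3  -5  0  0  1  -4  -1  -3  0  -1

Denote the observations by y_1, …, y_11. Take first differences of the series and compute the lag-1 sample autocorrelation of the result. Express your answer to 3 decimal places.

-0.500

First differences Δy: -2, -2, 5, 0, 1, -5, 3, -2, 3, -1
Mean of differences = 0.0000
Numerator Σ(Δy_t−Δȳ)(Δy_{t+1}−Δȳ) = -41.0000
Denominator Σ(Δy_t−Δȳ)² = 82.0000
r_1(Δy) = -41.0000 / 82.0000 = -0.500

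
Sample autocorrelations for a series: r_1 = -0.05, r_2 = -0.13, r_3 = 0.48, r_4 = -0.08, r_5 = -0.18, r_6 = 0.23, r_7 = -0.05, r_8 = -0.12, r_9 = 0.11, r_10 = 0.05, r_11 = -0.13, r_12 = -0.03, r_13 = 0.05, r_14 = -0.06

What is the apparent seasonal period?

3

The largest autocorrelation is r_3 = 0.48, with a weaker echo at lag 6 (0.23); the remaining lags stay at or below 0.11.
The dominant spike at lag 3 indicates a seasonal period of 3.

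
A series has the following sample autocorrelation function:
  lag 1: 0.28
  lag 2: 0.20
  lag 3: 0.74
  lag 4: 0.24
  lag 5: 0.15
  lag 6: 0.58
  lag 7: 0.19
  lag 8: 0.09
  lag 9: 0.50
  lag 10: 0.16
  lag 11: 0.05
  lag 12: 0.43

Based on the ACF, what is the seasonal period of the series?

3

The largest autocorrelation is r_3 = 0.74, with weaker echoes at lags 6 (0.58), 9 (0.50) and 12 (0.43); the remaining lags stay at or below 0.28. The elevated value at lag 1 (0.28), dropping to 0.20 at lag 2, reflects decaying short-term dependence rather than seasonality.
The dominant spike at lag 3 indicates a seasonal period of 3.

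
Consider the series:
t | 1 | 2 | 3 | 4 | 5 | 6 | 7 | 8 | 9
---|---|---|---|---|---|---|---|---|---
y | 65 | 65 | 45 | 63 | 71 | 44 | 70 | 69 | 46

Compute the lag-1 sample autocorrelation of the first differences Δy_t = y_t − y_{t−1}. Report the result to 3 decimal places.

-0.423

First differences Δy: 0, -20, 18, 8, -27, 26, -1, -23
Mean of differences = -2.3750
Numerator Σ(Δy_t−Δȳ)(Δy_{t+1}−Δȳ) = -1133.1406
Denominator Σ(Δy_t−Δȳ)² = 2677.8750
r_1(Δy) = -1133.1406 / 2677.8750 = -0.423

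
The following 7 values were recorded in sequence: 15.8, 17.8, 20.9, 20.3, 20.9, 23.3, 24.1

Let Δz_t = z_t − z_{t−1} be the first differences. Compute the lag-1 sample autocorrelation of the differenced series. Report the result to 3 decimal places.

First differences Δz: 2.0, 3.1, -0.6, 0.6, 2.4, 0.8
Mean of differences = 1.3833
Numerator Σ(Δz_t−Δz̄)(Δz_{t+1}−Δz̄) = -2.1819
Denominator Σ(Δz_t−Δz̄)² = 9.2483
r_1(Δz) = -2.1819 / 9.2483 = -0.236

-0.236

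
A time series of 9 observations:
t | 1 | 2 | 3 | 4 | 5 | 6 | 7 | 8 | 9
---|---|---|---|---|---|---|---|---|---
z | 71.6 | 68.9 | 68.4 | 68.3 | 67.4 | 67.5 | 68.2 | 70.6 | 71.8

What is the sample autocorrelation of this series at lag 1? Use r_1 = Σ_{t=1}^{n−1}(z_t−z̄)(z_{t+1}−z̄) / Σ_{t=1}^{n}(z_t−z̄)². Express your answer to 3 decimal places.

Mean z̄ = (71.6 + 68.9 + 68.4 + 68.3 + 67.4 + 67.5 + 68.2 + 70.6 + 71.8)/9 = 69.1889
Numerator Σ_{t=1}^{8}(z_t−z̄)(z_{t+1}−z̄) = 8.8032
Denominator Σ(z_t−z̄)² = 23.1489
r_1 = 8.8032 / 23.1489 = 0.380

0.380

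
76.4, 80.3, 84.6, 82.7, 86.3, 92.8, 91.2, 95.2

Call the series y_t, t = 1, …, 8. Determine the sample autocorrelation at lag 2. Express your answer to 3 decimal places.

0.247

Mean ȳ = (76.4 + 80.3 + 84.6 + 82.7 + 86.3 + 92.8 + 91.2 + 95.2)/8 = 86.1875
Σ(y_t−ȳ)(y_{t+2}−ȳ) = (15.5377) + (20.5327) + (-0.1786) + (-23.0611) + (0.5639) + (59.5952) = 72.9897
Denominator Σ(y_t−ȳ)² = 295.2288
r_2 = 72.9897 / 295.2288 = 0.247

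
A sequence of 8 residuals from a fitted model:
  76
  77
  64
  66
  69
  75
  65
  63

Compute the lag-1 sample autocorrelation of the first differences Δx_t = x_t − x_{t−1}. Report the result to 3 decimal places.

-0.270

First differences Δx: 1, -13, 2, 3, 6, -10, -2
Mean of differences = -1.8571
Numerator Σ(Δx_t−Δx̄)(Δx_{t+1}−Δx̄) = -80.7347
Denominator Σ(Δx_t−Δx̄)² = 298.8571
r_1(Δx) = -80.7347 / 298.8571 = -0.270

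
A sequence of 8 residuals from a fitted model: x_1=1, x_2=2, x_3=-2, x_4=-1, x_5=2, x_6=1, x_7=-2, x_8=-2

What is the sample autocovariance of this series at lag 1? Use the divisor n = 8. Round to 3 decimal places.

0.248

Mean x̄ = (1 + 2 − 2 − 1 + 2 + 1 − 2 − 2)/8 = -0.1250
Σ_{t=1}^{7}(x_t−x̄)(x_{t+1}−x̄) = 1.9844
γ_1 = 1.9844 / 8 = 0.248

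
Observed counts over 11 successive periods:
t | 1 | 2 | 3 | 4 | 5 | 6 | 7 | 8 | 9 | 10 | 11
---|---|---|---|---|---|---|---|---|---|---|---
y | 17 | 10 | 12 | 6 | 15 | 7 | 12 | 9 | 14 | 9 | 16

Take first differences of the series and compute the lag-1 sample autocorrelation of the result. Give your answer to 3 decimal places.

-0.769

First differences Δy: -7, 2, -6, 9, -8, 5, -3, 5, -5, 7
Mean of differences = -0.1000
Numerator Σ(Δy_t−Δȳ)(Δy_{t+1}−Δȳ) = -282.1100
Denominator Σ(Δy_t−Δȳ)² = 366.9000
r_1(Δy) = -282.1100 / 366.9000 = -0.769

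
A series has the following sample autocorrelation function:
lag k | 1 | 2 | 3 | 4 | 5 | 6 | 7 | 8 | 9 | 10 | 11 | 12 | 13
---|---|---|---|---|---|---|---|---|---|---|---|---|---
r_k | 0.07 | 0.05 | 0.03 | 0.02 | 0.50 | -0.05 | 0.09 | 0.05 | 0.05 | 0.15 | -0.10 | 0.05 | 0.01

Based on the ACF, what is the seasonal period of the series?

5

The largest autocorrelation is r_5 = 0.50, with a weaker echo at lag 10 (0.15); the remaining lags stay at or below 0.09.
The dominant spike at lag 5 indicates a seasonal period of 5.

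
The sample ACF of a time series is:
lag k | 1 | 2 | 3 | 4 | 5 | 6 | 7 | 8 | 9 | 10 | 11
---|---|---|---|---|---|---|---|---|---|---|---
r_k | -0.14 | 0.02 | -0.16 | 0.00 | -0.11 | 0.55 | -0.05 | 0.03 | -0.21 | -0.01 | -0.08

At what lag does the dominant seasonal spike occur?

6

The largest autocorrelation is r_6 = 0.55; the remaining lags stay at or below 0.03.
The dominant spike at lag 6 indicates a seasonal period of 6.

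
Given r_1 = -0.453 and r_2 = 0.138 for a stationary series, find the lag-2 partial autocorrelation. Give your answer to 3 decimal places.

-0.085

φ_{22} = (r_2 − r_1²) / (1 − r_1²)
r_1² = (-0.453)² = 0.205209
Numerator = 0.138 − 0.2052 = -0.0672; denominator = 1 − 0.2052 = 0.7948
φ_{22} = -0.0672 / 0.7948 = -0.085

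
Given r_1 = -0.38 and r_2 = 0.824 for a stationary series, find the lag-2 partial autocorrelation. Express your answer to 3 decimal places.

0.794

φ_{22} = (r_2 − r_1²) / (1 − r_1²)
r_1² = (-0.38)² = 0.1444
Numerator = 0.824 − 0.1444 = 0.6796; denominator = 1 − 0.1444 = 0.8556
φ_{22} = 0.6796 / 0.8556 = 0.794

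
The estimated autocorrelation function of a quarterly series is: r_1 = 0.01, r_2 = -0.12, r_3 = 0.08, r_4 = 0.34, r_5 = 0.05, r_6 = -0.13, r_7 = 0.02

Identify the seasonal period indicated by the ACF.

The largest autocorrelation is r_4 = 0.34; the remaining lags stay at or below 0.08.
The dominant spike at lag 4 indicates a seasonal period of 4.

4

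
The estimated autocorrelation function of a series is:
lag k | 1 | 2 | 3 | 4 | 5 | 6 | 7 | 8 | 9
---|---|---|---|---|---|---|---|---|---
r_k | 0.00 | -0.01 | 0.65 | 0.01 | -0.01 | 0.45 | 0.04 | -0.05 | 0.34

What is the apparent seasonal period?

The largest autocorrelation is r_3 = 0.65, with weaker echoes at lags 6 (0.45) and 9 (0.34); the remaining lags stay at or below 0.04.
The dominant spike at lag 3 indicates a seasonal period of 3.

3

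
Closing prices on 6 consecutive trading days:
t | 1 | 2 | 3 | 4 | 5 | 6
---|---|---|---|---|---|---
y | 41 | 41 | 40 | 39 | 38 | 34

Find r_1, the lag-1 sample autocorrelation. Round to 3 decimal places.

0.325

Mean ȳ = (41 + 41 + 40 + 39 + 38 + 34)/6 = 38.8333
Numerator Σ_{t=1}^{5}(y_t−ȳ)(y_{t+1}−ȳ) = 11.3056
Denominator Σ(y_t−ȳ)² = 34.8333
r_1 = 11.3056 / 34.8333 = 0.325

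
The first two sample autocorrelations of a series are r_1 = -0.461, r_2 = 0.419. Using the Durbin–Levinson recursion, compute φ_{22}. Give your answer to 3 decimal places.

0.262

φ_{22} = (r_2 − r_1²) / (1 − r_1²)
r_1² = (-0.461)² = 0.212521
Numerator = 0.419 − 0.2125 = 0.2065; denominator = 1 − 0.2125 = 0.7875
φ_{22} = 0.2065 / 0.7875 = 0.262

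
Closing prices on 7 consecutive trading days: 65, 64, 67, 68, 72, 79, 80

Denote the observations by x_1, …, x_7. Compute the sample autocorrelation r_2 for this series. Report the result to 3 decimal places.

0.094

Mean x̄ = (65 + 64 + 67 + 68 + 72 + 79 + 80)/7 = 70.7143
Deviations from mean: -5.7143, -6.7143, -3.7143, -2.7143, 1.2857, 8.2857, 9.2857
Numerator Σ_{t=1}^{5}(x_t−x̄)(x_{t+2}−x̄) = 24.1224
Denominator Σ(x_t−x̄)² = 255.4286
r_2 = 24.1224 / 255.4286 = 0.094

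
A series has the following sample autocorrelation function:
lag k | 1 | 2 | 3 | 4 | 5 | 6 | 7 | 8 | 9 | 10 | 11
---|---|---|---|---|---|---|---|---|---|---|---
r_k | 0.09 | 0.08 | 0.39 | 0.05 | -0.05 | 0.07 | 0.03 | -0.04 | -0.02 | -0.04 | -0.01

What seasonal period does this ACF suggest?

The largest autocorrelation is r_3 = 0.39; the remaining lags stay at or below 0.09.
The dominant spike at lag 3 indicates a seasonal period of 3.

3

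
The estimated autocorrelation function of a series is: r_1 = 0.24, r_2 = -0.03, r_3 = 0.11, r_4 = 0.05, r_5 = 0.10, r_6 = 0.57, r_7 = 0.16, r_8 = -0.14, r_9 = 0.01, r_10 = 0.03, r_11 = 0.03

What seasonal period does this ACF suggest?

The largest autocorrelation is r_6 = 0.57; the remaining lags stay at or below 0.24.
The dominant spike at lag 6 indicates a seasonal period of 6.

6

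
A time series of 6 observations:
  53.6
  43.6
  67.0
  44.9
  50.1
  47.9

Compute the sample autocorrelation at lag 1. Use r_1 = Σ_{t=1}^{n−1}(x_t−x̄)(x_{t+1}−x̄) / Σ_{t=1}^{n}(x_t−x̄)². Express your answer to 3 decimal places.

-0.623

Mean x̄ = (53.6 + 43.6 + 67.0 + 44.9 + 50.1 + 47.9)/6 = 51.1833
Deviations from mean: 2.4167, -7.5833, 15.8167, -6.2833, -1.0833, -3.2833
Σ(x_t−x̄)(x_{t+1}−x̄) = (-18.3264) + (-119.9431) + (-99.3814) + (6.8069) + (3.5569) = -227.2869
Denominator Σ(x_t−x̄)² = 364.9483
r_1 = -227.2869 / 364.9483 = -0.623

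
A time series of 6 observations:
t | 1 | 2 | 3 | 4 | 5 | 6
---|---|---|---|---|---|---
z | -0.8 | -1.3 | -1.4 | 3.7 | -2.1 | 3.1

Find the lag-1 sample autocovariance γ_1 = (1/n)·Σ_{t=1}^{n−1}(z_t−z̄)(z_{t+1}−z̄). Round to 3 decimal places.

-2.737

Mean z̄ = (-0.8 − 1.3 − 1.4 + 3.7 − 2.1 + 3.1)/6 = 0.2000
Deviations: -1.0000, -1.5000, -1.6000, 3.5000, -2.3000, 2.9000
Σ_{t=1}^{5}(z_t−z̄)(z_{t+1}−z̄) = -16.4200
γ_1 = -16.4200 / 6 = -2.737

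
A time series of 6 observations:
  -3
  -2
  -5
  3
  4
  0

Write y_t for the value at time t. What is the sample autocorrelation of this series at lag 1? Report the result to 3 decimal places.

0.207

Mean ȳ = (-3 − 2 − 5 + 3 + 4 + 0)/6 = -0.5000
Σ(y_t−ȳ)(y_{t+1}−ȳ) = (3.7500) + (6.7500) + (-15.7500) + (15.7500) + (2.2500) = 12.7500
Denominator Σ(y_t−ȳ)² = 61.5000
r_1 = 12.7500 / 61.5000 = 0.207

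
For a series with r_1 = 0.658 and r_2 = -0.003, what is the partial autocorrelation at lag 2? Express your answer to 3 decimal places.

φ_{22} = (r_2 − r_1²) / (1 − r_1²)
r_1² = (0.658)² = 0.432964
Numerator = -0.003 − 0.4330 = -0.4360; denominator = 1 − 0.4330 = 0.5670
φ_{22} = -0.4360 / 0.5670 = -0.769

-0.769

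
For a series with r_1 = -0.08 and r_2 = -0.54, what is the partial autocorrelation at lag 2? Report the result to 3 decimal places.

-0.550

φ_{22} = (r_2 − r_1²) / (1 − r_1²)
r_1² = (-0.08)² = 0.0064
Numerator = -0.54 − 0.0064 = -0.5464; denominator = 1 − 0.0064 = 0.9936
φ_{22} = -0.5464 / 0.9936 = -0.550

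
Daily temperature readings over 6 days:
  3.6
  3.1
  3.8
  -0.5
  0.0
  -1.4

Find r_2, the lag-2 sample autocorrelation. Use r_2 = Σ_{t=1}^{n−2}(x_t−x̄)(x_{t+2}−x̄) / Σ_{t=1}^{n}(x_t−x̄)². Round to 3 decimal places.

Mean x̄ = (3.6 + 3.1 + 3.8 − 0.5 + 0.0 − 1.4)/6 = 1.4333
Deviations from mean: 2.1667, 1.6667, 2.3667, -1.9333, -1.4333, -2.8333
Σ(x_t−x̄)(x_{t+2}−x̄) = (5.1278) + (-3.2222) + (-3.3922) + (5.4778) = 3.9911
Denominator Σ(x_t−x̄)² = 26.8933
r_2 = 3.9911 / 26.8933 = 0.148

0.148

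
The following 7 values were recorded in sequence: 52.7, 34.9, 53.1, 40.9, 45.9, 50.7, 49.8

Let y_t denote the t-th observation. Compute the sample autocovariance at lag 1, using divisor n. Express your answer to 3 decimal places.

Mean ȳ = (52.7 + 34.9 + 53.1 + 40.9 + 45.9 + 50.7 + 49.8)/7 = 46.8571
Deviations: 5.8429, -11.9571, 6.2429, -5.9571, -0.9571, 3.8429, 2.9429
Σ_{t=1}^{6}(y_t−ȳ)(y_{t+1}−ȳ) = -168.3676
γ_1 = -168.3676 / 7 = -24.053

-24.053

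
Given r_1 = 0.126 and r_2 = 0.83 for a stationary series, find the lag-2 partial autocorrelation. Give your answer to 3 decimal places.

0.827

φ_{22} = (r_2 − r_1²) / (1 − r_1²)
r_1² = (0.126)² = 0.015876
Numerator = 0.83 − 0.0159 = 0.8141; denominator = 1 − 0.0159 = 0.9841
φ_{22} = 0.8141 / 0.9841 = 0.827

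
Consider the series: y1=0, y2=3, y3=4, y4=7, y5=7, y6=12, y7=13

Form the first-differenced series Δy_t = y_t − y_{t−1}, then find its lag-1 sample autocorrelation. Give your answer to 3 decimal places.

First differences Δy: 3, 1, 3, 0, 5, 1
Mean of differences = 2.1667
Numerator Σ(Δy_t−Δȳ)(Δy_{t+1}−Δȳ) = -13.1944
Denominator Σ(Δy_t−Δȳ)² = 16.8333
r_1(Δy) = -13.1944 / 16.8333 = -0.784

-0.784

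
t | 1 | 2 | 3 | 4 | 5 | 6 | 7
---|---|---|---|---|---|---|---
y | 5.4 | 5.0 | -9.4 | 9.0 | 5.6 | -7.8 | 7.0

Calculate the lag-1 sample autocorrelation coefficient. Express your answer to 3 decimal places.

-0.486

Mean ȳ = (5.4 + 5.0 − 9.4 + 9.0 + 5.6 − 7.8 + 7.0)/7 = 2.1143
Numerator Σ_{t=1}^{6}(y_t−ȳ)(y_{t+1}−ȳ) = -162.0245
Denominator Σ(y_t−ȳ)² = 333.4286
r_1 = -162.0245 / 333.4286 = -0.486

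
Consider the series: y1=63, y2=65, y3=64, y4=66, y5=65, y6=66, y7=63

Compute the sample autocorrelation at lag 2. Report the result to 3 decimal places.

0.271

Mean ȳ = (63 + 65 + 64 + 66 + 65 + 66 + 63)/7 = 64.5714
Deviations from mean: -1.5714, 0.4286, -0.5714, 1.4286, 0.4286, 1.4286, -1.5714
Numerator Σ_{t=1}^{5}(y_t−ȳ)(y_{t+2}−ȳ) = 2.6327
Denominator Σ(y_t−ȳ)² = 9.7143
r_2 = 2.6327 / 9.7143 = 0.271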